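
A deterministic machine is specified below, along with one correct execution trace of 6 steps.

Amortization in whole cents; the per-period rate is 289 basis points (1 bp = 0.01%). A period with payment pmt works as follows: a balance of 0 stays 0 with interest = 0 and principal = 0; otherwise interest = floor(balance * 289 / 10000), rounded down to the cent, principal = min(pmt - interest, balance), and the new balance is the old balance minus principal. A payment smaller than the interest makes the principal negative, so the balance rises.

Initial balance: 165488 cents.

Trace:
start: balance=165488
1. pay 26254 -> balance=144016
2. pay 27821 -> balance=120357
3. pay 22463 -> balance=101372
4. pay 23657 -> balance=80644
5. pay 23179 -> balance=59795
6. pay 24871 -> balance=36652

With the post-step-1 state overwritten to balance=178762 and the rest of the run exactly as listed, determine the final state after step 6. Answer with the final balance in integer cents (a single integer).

state after step 1 := balance=178762
2. pay 27821 -> balance=156107
3. pay 22463 -> balance=138155
4. pay 23657 -> balance=118490
5. pay 23179 -> balance=98735
6. pay 24871 -> balance=76717

76717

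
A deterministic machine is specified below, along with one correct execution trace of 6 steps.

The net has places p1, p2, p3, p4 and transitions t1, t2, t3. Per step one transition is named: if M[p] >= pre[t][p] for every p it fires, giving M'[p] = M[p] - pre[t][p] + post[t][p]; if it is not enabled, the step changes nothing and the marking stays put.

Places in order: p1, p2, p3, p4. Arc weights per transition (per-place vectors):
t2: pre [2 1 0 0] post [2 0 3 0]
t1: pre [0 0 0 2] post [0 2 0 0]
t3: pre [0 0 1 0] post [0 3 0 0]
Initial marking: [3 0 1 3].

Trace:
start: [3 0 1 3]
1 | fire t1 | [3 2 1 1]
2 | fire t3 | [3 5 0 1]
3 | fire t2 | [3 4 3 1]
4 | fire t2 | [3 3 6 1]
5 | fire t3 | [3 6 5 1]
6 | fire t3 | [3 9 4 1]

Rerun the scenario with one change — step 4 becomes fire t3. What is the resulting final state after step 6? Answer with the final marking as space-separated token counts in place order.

(re-executing from step 4 with the substitution; state before step 4: [3 4 3 1])
4 | fire t3 | [3 7 2 1]
5 | fire t3 | [3 10 1 1]
6 | fire t3 | [3 13 0 1]

3 13 0 1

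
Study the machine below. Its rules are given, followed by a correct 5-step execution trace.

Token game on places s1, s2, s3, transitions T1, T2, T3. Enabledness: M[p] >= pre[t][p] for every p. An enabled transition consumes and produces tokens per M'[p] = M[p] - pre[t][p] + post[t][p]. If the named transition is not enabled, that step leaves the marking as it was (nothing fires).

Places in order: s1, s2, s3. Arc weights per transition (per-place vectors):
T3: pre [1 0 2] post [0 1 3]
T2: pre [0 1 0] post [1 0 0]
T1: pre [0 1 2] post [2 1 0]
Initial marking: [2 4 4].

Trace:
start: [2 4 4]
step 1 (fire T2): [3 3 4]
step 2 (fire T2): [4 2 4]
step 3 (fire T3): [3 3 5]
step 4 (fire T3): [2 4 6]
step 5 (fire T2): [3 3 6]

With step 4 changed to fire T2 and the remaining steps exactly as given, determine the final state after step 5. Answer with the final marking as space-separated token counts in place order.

5 1 5

(re-executing from step 4 with the substitution; state before step 4: [3 3 5])
step 4 (fire T2): [4 2 5]
step 5 (fire T2): [5 1 5]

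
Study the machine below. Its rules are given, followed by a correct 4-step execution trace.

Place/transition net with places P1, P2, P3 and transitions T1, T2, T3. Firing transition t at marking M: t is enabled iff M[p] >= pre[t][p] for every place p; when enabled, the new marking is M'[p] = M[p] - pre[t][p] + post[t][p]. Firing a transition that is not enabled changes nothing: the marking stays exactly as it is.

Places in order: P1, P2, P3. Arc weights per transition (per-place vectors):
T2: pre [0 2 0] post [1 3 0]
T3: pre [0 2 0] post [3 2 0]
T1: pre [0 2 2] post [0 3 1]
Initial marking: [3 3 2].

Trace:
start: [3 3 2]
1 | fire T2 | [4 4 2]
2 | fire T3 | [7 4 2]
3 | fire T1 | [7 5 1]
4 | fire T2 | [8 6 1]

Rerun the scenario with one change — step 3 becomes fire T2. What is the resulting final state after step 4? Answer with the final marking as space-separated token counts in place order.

9 6 2

(re-executing from step 3 with the substitution; state before step 3: [7 4 2])
3 | fire T2 | [8 5 2]
4 | fire T2 | [9 6 2]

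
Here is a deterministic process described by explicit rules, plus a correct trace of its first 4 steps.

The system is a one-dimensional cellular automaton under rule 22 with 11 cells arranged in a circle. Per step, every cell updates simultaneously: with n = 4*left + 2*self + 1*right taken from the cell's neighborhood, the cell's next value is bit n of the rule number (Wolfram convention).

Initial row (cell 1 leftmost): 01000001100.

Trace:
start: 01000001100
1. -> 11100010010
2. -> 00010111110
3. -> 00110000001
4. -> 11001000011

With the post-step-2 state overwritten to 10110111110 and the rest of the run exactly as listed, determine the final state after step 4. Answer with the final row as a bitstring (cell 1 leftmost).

11000000001

state after step 2 := 10110111110
3. -> 10000000000
4. -> 11000000001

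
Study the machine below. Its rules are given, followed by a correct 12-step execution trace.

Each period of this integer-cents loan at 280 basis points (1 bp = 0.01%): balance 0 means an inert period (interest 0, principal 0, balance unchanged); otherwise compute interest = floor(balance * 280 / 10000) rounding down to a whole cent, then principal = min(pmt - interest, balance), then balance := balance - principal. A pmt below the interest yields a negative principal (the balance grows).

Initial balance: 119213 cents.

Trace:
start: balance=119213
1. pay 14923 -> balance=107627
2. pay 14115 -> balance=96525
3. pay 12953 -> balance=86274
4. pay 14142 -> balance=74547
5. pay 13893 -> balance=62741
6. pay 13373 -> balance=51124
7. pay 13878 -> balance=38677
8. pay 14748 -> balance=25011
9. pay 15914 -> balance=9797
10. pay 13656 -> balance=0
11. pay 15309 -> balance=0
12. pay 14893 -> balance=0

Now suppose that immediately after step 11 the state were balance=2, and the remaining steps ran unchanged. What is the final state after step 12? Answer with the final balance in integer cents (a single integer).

state after step 11 := balance=2
12. pay 14893 -> balance=0

0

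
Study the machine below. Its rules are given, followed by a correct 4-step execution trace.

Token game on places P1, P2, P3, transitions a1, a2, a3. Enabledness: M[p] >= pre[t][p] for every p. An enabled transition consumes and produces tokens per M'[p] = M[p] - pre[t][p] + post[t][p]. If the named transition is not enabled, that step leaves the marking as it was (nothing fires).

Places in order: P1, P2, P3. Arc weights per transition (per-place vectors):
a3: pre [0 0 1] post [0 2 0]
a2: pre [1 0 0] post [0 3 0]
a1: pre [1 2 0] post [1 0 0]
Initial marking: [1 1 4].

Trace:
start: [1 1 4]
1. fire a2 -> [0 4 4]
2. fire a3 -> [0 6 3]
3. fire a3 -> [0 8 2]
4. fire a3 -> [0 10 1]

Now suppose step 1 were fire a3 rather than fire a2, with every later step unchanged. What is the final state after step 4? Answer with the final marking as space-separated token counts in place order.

1 9 0

(re-executing from step 1 with the substitution; state before step 1: [1 1 4])
1. fire a3 -> [1 3 3]
2. fire a3 -> [1 5 2]
3. fire a3 -> [1 7 1]
4. fire a3 -> [1 9 0]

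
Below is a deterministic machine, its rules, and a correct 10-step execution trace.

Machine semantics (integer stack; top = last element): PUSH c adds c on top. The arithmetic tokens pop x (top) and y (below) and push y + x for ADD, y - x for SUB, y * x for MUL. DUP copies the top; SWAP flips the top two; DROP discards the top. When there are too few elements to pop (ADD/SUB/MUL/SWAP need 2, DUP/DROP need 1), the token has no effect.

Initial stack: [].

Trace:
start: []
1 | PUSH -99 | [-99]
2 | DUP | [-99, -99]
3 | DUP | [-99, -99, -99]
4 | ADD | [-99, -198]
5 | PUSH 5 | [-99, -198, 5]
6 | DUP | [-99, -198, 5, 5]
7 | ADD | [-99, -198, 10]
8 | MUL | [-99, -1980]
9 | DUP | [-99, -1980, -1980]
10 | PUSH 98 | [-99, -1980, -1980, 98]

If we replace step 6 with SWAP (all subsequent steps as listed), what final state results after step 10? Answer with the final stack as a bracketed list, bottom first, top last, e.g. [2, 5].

(re-executing from step 6 with the substitution; state before step 6: [-99, -198, 5])
6 | SWAP | [-99, 5, -198]
7 | ADD | [-99, -193]
8 | MUL | [19107]
9 | DUP | [19107, 19107]
10 | PUSH 98 | [19107, 19107, 98]

[19107, 19107, 98]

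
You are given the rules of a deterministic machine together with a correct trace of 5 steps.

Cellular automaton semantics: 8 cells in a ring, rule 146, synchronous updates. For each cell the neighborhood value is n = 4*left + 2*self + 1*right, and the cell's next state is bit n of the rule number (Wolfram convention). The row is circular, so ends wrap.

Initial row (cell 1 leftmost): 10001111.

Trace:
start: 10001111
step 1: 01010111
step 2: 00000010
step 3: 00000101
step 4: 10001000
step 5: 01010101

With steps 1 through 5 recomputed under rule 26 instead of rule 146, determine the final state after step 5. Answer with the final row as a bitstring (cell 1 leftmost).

(re-executing steps 1..5 under rule 26; state before step 1: 10001111)
step 1: 01011000
step 2: 10010100
step 3: 01100011
step 4: 01010110
step 5: 10000101

10000101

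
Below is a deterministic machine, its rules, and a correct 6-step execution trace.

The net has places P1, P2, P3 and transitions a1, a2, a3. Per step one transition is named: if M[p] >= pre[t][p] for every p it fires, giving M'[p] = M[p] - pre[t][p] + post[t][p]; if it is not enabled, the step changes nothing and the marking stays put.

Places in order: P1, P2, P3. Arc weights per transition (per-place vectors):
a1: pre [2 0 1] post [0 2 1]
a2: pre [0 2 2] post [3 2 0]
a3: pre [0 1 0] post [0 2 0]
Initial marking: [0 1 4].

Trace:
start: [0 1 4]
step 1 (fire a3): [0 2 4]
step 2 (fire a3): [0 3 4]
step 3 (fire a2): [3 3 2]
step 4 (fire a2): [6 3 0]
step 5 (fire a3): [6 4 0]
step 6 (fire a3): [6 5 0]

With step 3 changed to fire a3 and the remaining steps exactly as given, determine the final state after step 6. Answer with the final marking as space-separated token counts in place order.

3 6 2

(re-executing from step 3 with the substitution; state before step 3: [0 3 4])
step 3 (fire a3): [0 4 4]
step 4 (fire a2): [3 4 2]
step 5 (fire a3): [3 5 2]
step 6 (fire a3): [3 6 2]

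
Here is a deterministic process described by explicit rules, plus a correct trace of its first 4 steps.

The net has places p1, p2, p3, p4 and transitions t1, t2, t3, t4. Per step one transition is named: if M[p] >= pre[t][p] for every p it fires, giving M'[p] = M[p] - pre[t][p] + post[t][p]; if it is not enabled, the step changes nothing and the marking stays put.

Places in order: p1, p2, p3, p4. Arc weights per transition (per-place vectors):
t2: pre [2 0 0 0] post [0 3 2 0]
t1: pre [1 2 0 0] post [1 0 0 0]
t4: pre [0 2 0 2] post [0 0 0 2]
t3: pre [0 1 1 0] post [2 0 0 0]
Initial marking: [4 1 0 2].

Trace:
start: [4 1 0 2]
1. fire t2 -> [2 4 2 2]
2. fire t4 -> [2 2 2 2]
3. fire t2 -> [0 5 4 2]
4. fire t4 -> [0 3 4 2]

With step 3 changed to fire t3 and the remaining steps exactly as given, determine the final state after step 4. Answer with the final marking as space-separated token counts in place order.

4 1 1 2

(re-executing from step 3 with the substitution; state before step 3: [2 2 2 2])
3. fire t3 -> [4 1 1 2]
4. fire t4 -> [4 1 1 2]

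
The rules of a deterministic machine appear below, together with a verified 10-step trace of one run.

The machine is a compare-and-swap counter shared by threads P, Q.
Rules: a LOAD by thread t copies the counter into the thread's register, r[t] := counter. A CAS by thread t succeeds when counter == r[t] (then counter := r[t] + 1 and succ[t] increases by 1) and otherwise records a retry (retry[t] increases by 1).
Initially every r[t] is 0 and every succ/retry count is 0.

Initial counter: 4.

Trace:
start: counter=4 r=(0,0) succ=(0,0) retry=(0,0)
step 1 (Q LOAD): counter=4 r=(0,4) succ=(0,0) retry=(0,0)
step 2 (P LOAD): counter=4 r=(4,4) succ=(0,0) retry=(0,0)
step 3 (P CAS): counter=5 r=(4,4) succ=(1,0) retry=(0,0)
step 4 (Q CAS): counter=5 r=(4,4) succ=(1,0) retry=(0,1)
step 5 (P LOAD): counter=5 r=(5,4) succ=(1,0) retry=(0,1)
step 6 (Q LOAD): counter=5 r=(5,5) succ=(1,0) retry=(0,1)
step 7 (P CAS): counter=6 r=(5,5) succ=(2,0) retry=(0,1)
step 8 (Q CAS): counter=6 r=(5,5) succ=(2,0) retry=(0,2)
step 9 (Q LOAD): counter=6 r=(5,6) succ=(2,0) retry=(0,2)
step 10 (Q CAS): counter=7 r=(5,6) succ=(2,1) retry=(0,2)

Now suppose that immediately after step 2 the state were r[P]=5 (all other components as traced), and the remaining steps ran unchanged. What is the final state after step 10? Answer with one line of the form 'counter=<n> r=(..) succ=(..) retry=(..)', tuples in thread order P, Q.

counter=7 r=(5,6) succ=(1,2) retry=(1,1)

state after step 2 := counter=4 r=(5,4) succ=(0,0) retry=(0,0)
step 3 (P CAS): counter=4 r=(5,4) succ=(0,0) retry=(1,0)
step 4 (Q CAS): counter=5 r=(5,4) succ=(0,1) retry=(1,0)
step 5 (P LOAD): counter=5 r=(5,4) succ=(0,1) retry=(1,0)
step 6 (Q LOAD): counter=5 r=(5,5) succ=(0,1) retry=(1,0)
step 7 (P CAS): counter=6 r=(5,5) succ=(1,1) retry=(1,0)
step 8 (Q CAS): counter=6 r=(5,5) succ=(1,1) retry=(1,1)
step 9 (Q LOAD): counter=6 r=(5,6) succ=(1,1) retry=(1,1)
step 10 (Q CAS): counter=7 r=(5,6) succ=(1,2) retry=(1,1)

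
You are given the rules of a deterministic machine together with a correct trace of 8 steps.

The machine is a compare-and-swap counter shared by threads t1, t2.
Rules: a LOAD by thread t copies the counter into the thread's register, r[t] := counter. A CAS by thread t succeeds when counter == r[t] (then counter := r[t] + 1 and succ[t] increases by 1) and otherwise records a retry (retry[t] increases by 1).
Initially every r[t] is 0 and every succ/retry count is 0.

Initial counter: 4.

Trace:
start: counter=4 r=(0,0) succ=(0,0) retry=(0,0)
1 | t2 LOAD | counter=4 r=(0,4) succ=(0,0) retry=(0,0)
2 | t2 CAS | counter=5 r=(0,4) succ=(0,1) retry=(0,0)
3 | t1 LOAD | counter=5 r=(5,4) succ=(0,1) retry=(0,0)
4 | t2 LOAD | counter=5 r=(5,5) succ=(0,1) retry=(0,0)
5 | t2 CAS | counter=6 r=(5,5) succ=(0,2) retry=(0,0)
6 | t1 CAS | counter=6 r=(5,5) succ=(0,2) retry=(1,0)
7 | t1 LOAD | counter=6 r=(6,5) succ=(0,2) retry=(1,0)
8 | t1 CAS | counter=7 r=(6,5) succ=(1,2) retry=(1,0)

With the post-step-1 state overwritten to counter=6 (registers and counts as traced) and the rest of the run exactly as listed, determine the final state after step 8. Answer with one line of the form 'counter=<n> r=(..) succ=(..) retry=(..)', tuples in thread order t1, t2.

counter=8 r=(7,6) succ=(1,1) retry=(1,1)

state after step 1 := counter=6 r=(0,4) succ=(0,0) retry=(0,0)
2 | t2 CAS | counter=6 r=(0,4) succ=(0,0) retry=(0,1)
3 | t1 LOAD | counter=6 r=(6,4) succ=(0,0) retry=(0,1)
4 | t2 LOAD | counter=6 r=(6,6) succ=(0,0) retry=(0,1)
5 | t2 CAS | counter=7 r=(6,6) succ=(0,1) retry=(0,1)
6 | t1 CAS | counter=7 r=(6,6) succ=(0,1) retry=(1,1)
7 | t1 LOAD | counter=7 r=(7,6) succ=(0,1) retry=(1,1)
8 | t1 CAS | counter=8 r=(7,6) succ=(1,1) retry=(1,1)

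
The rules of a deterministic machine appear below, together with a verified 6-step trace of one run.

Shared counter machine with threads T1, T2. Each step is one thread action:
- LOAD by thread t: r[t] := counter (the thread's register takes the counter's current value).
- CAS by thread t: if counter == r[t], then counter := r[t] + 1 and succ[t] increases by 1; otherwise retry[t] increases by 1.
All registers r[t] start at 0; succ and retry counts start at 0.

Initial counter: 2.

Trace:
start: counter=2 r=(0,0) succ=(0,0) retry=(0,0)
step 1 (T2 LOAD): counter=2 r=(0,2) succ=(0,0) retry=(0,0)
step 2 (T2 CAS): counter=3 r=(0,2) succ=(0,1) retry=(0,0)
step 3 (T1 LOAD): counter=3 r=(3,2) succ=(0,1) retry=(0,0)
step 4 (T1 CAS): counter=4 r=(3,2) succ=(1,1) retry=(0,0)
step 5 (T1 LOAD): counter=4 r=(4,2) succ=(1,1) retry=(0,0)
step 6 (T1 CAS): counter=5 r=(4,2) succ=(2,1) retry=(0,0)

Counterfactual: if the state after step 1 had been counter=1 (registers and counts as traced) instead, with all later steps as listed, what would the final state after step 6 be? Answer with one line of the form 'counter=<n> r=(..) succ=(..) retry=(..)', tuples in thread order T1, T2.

counter=3 r=(2,2) succ=(2,0) retry=(0,1)

state after step 1 := counter=1 r=(0,2) succ=(0,0) retry=(0,0)
step 2 (T2 CAS): counter=1 r=(0,2) succ=(0,0) retry=(0,1)
step 3 (T1 LOAD): counter=1 r=(1,2) succ=(0,0) retry=(0,1)
step 4 (T1 CAS): counter=2 r=(1,2) succ=(1,0) retry=(0,1)
step 5 (T1 LOAD): counter=2 r=(2,2) succ=(1,0) retry=(0,1)
step 6 (T1 CAS): counter=3 r=(2,2) succ=(2,0) retry=(0,1)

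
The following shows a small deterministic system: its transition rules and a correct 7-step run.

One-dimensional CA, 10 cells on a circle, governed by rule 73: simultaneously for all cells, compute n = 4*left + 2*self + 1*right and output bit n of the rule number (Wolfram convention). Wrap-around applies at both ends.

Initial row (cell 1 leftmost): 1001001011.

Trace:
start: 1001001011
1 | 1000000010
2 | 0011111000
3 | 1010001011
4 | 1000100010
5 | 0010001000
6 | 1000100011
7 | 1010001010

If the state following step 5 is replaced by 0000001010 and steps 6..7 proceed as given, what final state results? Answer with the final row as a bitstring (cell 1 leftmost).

1000101110

state after step 5 := 0000001010
6 | 1111100000
7 | 1000101110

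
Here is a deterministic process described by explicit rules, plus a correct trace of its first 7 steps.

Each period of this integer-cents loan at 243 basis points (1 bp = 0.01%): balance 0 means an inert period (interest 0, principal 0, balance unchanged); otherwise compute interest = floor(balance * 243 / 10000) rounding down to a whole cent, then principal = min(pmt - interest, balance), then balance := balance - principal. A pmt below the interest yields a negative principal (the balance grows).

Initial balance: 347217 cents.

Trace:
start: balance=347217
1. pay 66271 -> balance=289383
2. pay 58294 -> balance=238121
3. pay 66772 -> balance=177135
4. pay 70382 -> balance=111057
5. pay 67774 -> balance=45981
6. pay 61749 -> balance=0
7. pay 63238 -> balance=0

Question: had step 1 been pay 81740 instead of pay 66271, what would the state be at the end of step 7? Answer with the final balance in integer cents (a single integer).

0

(re-executing from step 1 with the substitution; state before step 1: balance=347217)
1. pay 81740 -> balance=273914
2. pay 58294 -> balance=222276
3. pay 66772 -> balance=160905
4. pay 70382 -> balance=94432
5. pay 67774 -> balance=28952
6. pay 61749 -> balance=0
7. pay 63238 -> balance=0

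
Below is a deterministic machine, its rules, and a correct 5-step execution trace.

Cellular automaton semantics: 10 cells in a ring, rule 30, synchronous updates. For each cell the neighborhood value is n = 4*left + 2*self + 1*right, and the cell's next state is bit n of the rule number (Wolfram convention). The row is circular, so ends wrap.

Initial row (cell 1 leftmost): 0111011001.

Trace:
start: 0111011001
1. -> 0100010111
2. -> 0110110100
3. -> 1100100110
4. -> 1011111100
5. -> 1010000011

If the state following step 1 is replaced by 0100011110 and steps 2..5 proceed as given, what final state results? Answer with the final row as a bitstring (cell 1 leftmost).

1111001010

state after step 1 := 0100011110
2. -> 1110110001
3. -> 0000101011
4. -> 1001101010
5. -> 1111001010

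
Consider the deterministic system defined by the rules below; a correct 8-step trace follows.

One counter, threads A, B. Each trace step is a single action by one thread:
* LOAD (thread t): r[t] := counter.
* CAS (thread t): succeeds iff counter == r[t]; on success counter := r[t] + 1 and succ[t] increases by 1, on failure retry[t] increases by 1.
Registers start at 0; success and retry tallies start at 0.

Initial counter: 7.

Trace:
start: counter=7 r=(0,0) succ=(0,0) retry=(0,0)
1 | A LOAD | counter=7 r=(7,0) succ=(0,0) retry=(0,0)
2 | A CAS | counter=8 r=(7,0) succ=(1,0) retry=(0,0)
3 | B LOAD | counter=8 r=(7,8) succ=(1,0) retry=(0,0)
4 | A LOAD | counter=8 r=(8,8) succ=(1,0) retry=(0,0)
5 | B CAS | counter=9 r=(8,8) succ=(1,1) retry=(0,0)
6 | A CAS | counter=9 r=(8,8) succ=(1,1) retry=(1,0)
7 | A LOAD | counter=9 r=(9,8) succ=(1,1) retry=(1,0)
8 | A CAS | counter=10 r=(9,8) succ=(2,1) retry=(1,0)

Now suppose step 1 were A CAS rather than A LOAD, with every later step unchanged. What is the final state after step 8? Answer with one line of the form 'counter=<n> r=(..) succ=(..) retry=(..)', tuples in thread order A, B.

(re-executing from step 1 with the substitution; state before step 1: counter=7 r=(0,0) succ=(0,0) retry=(0,0))
1 | A CAS | counter=7 r=(0,0) succ=(0,0) retry=(1,0)
2 | A CAS | counter=7 r=(0,0) succ=(0,0) retry=(2,0)
3 | B LOAD | counter=7 r=(0,7) succ=(0,0) retry=(2,0)
4 | A LOAD | counter=7 r=(7,7) succ=(0,0) retry=(2,0)
5 | B CAS | counter=8 r=(7,7) succ=(0,1) retry=(2,0)
6 | A CAS | counter=8 r=(7,7) succ=(0,1) retry=(3,0)
7 | A LOAD | counter=8 r=(8,7) succ=(0,1) retry=(3,0)
8 | A CAS | counter=9 r=(8,7) succ=(1,1) retry=(3,0)

counter=9 r=(8,7) succ=(1,1) retry=(3,0)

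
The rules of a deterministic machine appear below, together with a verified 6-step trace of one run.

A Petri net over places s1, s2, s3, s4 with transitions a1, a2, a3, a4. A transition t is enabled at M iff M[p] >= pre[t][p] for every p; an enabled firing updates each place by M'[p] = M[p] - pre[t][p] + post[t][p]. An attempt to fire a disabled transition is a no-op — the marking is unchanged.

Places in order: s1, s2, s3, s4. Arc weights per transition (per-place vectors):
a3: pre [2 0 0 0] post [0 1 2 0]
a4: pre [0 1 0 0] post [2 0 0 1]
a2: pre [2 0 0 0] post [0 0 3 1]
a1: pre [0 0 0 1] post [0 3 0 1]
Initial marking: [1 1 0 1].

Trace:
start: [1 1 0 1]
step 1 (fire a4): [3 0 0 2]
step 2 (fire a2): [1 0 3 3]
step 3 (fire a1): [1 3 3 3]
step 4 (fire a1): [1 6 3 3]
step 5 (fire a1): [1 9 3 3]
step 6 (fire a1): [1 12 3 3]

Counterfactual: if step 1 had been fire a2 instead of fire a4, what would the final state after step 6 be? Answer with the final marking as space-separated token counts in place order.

(re-executing from step 1 with the substitution; state before step 1: [1 1 0 1])
step 1 (fire a2): [1 1 0 1]
step 2 (fire a2): [1 1 0 1]
step 3 (fire a1): [1 4 0 1]
step 4 (fire a1): [1 7 0 1]
step 5 (fire a1): [1 10 0 1]
step 6 (fire a1): [1 13 0 1]

1 13 0 1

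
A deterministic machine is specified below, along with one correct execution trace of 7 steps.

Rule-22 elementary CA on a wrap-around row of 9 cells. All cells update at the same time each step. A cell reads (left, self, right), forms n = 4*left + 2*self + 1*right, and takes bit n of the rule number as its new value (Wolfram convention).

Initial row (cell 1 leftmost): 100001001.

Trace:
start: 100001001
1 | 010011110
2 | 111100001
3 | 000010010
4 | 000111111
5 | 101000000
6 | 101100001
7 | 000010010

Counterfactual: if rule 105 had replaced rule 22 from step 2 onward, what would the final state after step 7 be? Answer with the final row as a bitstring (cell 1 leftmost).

111010010

(re-executing steps 2..7 under rule 105; state before step 2: 010011110)
2 | 000010010
3 | 111000000
4 | 101011110
5 | 010110011
6 | 101110011
7 | 111010010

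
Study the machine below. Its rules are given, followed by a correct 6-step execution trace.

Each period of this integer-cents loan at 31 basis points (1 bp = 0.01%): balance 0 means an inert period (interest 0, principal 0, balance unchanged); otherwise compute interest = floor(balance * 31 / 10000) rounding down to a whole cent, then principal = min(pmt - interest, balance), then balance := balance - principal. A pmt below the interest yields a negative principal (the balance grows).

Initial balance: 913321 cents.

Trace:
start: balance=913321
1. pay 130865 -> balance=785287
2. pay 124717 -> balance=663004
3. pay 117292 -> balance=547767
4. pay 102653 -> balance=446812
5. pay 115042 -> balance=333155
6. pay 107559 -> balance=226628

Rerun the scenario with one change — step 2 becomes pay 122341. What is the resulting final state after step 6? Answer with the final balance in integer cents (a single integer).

229033

(re-executing from step 2 with the substitution; state before step 2: balance=785287)
2. pay 122341 -> balance=665380
3. pay 117292 -> balance=550150
4. pay 102653 -> balance=449202
5. pay 115042 -> balance=335552
6. pay 107559 -> balance=229033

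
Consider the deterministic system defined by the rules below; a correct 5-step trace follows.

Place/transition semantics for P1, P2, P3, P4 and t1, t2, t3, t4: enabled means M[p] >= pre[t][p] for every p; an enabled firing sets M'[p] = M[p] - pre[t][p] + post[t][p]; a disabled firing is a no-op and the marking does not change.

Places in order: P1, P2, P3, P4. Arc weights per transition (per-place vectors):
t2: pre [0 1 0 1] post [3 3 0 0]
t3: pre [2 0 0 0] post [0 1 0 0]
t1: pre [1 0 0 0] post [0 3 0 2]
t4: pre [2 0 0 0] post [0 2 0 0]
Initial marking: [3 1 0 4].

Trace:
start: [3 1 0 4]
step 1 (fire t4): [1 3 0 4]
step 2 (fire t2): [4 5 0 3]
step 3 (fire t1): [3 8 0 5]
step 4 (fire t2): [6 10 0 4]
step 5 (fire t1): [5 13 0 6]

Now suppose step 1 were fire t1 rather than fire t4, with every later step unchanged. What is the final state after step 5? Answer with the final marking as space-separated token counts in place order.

(re-executing from step 1 with the substitution; state before step 1: [3 1 0 4])
step 1 (fire t1): [2 4 0 6]
step 2 (fire t2): [5 6 0 5]
step 3 (fire t1): [4 9 0 7]
step 4 (fire t2): [7 11 0 6]
step 5 (fire t1): [6 14 0 8]

6 14 0 8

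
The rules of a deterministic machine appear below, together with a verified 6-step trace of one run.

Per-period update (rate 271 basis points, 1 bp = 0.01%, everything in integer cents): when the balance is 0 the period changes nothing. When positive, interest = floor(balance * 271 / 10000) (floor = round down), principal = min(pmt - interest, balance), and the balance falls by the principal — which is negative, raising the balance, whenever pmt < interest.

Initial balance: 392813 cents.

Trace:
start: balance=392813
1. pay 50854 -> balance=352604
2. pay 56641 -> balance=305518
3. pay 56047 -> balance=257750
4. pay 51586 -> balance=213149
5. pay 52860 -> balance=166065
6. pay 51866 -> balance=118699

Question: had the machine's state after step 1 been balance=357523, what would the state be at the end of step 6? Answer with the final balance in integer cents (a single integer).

state after step 1 := balance=357523
2. pay 56641 -> balance=310570
3. pay 56047 -> balance=262939
4. pay 51586 -> balance=218478
5. pay 52860 -> balance=171538
6. pay 51866 -> balance=124320

124320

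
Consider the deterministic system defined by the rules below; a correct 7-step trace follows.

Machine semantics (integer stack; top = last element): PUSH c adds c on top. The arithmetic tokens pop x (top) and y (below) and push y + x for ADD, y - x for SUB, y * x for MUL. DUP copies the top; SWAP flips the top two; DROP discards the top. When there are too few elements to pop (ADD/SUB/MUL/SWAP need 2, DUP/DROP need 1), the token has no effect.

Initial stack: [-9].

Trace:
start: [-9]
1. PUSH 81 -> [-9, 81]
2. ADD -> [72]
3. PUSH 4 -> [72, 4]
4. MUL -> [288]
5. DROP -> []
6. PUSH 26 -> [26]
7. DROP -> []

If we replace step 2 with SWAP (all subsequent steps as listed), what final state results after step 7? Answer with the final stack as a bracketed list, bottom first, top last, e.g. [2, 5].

[81]

(re-executing from step 2 with the substitution; state before step 2: [-9, 81])
2. SWAP -> [81, -9]
3. PUSH 4 -> [81, -9, 4]
4. MUL -> [81, -36]
5. DROP -> [81]
6. PUSH 26 -> [81, 26]
7. DROP -> [81]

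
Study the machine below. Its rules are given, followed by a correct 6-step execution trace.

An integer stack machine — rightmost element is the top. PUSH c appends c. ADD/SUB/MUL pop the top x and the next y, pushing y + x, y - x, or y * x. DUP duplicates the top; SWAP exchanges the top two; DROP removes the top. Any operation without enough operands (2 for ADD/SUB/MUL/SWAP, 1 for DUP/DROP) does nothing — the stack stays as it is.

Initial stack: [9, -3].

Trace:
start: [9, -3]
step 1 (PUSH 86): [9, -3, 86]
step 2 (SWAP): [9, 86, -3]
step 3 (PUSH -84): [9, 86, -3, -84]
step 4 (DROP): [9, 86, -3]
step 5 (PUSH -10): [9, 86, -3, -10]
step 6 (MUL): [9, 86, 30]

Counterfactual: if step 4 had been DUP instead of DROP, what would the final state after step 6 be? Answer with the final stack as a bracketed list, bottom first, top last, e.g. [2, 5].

(re-executing from step 4 with the substitution; state before step 4: [9, 86, -3, -84])
step 4 (DUP): [9, 86, -3, -84, -84]
step 5 (PUSH -10): [9, 86, -3, -84, -84, -10]
step 6 (MUL): [9, 86, -3, -84, 840]

[9, 86, -3, -84, 840]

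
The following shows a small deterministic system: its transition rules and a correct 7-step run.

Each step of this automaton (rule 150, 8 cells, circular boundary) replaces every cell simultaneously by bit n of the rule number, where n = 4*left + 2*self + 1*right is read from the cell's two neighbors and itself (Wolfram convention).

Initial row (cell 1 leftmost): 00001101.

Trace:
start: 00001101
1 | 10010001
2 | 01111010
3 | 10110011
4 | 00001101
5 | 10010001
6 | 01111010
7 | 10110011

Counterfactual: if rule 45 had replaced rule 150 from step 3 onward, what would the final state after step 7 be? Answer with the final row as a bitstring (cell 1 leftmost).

00011010

(re-executing steps 3..7 under rule 45; state before step 3: 01111010)
3 | 01000110
4 | 01010100
5 | 01111101
6 | 11000011
7 | 00011010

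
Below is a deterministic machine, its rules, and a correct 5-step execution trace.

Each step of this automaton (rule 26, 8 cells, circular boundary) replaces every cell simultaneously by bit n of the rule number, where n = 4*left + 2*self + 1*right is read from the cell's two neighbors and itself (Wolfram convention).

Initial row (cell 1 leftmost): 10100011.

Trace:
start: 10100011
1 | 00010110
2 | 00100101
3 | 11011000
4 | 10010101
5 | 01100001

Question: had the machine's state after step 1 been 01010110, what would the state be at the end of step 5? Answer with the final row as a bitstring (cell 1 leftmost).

01100101

state after step 1 := 01010110
2 | 10000101
3 | 01001001
4 | 00110110
5 | 01100101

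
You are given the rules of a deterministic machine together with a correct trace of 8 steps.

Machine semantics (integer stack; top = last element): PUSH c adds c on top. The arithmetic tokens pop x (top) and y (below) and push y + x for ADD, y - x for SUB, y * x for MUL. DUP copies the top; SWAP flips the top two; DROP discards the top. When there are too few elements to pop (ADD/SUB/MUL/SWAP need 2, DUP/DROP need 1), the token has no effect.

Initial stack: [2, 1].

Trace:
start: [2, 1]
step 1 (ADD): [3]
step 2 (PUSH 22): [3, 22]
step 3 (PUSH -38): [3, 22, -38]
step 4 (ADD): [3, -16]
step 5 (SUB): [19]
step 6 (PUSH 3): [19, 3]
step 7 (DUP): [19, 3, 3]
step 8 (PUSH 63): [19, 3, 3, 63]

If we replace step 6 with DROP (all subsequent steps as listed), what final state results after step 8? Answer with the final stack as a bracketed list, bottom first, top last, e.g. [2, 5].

(re-executing from step 6 with the substitution; state before step 6: [19])
step 6 (DROP): []
step 7 (DUP): []
step 8 (PUSH 63): [63]

[63]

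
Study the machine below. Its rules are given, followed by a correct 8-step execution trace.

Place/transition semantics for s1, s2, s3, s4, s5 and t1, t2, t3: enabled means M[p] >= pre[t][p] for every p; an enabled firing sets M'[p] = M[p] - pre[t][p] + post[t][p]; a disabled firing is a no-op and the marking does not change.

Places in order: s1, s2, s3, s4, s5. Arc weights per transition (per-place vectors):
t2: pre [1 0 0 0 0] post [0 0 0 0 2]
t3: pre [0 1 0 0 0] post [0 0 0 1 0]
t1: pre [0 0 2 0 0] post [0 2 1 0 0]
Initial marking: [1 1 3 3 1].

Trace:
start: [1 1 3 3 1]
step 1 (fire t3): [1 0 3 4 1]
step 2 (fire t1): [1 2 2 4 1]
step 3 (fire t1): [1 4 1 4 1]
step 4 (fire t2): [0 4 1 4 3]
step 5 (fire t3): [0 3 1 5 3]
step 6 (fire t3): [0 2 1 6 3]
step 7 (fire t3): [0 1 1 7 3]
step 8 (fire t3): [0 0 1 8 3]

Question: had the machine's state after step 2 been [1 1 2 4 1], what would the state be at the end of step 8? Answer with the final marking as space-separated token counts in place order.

state after step 2 := [1 1 2 4 1]
step 3 (fire t1): [1 3 1 4 1]
step 4 (fire t2): [0 3 1 4 3]
step 5 (fire t3): [0 2 1 5 3]
step 6 (fire t3): [0 1 1 6 3]
step 7 (fire t3): [0 0 1 7 3]
step 8 (fire t3): [0 0 1 7 3]

0 0 1 7 3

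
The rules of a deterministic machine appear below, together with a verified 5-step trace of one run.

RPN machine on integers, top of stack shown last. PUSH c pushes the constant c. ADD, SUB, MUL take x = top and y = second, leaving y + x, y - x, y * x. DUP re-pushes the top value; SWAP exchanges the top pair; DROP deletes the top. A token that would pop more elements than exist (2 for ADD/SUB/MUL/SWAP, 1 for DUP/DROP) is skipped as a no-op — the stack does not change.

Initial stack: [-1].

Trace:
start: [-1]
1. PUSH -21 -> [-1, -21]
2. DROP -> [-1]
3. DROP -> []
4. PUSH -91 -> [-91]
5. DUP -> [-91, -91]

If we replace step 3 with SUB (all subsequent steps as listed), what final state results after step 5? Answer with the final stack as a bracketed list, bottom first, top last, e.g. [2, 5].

(re-executing from step 3 with the substitution; state before step 3: [-1])
3. SUB -> [-1]
4. PUSH -91 -> [-1, -91]
5. DUP -> [-1, -91, -91]

[-1, -91, -91]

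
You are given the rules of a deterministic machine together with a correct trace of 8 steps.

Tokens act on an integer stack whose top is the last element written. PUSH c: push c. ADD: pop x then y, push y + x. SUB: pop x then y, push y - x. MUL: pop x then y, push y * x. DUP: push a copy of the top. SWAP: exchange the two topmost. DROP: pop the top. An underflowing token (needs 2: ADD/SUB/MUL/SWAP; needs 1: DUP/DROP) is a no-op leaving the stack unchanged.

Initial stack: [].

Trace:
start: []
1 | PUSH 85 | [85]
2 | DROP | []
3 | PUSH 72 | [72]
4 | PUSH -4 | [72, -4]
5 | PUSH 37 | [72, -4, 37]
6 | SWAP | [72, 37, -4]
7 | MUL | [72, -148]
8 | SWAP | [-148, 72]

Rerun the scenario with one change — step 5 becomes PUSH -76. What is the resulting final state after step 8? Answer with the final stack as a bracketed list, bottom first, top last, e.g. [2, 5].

[304, 72]

(re-executing from step 5 with the substitution; state before step 5: [72, -4])
5 | PUSH -76 | [72, -4, -76]
6 | SWAP | [72, -76, -4]
7 | MUL | [72, 304]
8 | SWAP | [304, 72]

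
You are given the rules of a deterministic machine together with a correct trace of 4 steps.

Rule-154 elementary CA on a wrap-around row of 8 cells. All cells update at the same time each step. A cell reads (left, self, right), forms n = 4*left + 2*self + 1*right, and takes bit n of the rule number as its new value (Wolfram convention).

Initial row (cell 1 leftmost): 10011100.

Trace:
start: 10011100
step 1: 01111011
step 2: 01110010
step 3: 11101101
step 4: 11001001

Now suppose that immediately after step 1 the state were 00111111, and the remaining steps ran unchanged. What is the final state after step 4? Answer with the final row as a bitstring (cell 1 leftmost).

state after step 1 := 00111111
step 2: 11111110
step 3: 11111100
step 4: 11111011

11111011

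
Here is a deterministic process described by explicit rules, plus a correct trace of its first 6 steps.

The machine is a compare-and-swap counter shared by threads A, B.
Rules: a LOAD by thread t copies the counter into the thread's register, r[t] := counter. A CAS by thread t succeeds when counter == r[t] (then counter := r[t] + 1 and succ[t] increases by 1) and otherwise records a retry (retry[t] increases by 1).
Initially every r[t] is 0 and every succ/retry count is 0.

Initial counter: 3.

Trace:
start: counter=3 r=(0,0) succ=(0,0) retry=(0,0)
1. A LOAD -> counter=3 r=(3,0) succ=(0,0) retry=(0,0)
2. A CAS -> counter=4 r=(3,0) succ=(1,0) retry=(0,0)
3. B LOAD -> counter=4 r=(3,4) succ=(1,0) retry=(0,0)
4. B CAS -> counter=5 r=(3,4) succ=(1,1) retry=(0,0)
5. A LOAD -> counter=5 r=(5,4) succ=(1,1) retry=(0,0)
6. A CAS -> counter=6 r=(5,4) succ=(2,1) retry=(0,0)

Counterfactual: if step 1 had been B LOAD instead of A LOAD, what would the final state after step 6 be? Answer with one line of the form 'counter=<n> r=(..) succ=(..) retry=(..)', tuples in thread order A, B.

counter=5 r=(4,3) succ=(1,1) retry=(1,0)

(re-executing from step 1 with the substitution; state before step 1: counter=3 r=(0,0) succ=(0,0) retry=(0,0))
1. B LOAD -> counter=3 r=(0,3) succ=(0,0) retry=(0,0)
2. A CAS -> counter=3 r=(0,3) succ=(0,0) retry=(1,0)
3. B LOAD -> counter=3 r=(0,3) succ=(0,0) retry=(1,0)
4. B CAS -> counter=4 r=(0,3) succ=(0,1) retry=(1,0)
5. A LOAD -> counter=4 r=(4,3) succ=(0,1) retry=(1,0)
6. A CAS -> counter=5 r=(4,3) succ=(1,1) retry=(1,0)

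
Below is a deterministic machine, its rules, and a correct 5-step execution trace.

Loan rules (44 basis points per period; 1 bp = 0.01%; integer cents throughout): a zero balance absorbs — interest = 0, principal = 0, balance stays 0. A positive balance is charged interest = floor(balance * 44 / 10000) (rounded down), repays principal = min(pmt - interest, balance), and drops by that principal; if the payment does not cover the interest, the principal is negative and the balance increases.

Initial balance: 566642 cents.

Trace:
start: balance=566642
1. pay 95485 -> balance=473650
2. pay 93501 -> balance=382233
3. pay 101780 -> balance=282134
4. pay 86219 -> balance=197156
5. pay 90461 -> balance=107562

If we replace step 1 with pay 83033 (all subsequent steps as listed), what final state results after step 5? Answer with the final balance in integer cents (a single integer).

120233

(re-executing from step 1 with the substitution; state before step 1: balance=566642)
1. pay 83033 -> balance=486102
2. pay 93501 -> balance=394739
3. pay 101780 -> balance=294695
4. pay 86219 -> balance=209772
5. pay 90461 -> balance=120233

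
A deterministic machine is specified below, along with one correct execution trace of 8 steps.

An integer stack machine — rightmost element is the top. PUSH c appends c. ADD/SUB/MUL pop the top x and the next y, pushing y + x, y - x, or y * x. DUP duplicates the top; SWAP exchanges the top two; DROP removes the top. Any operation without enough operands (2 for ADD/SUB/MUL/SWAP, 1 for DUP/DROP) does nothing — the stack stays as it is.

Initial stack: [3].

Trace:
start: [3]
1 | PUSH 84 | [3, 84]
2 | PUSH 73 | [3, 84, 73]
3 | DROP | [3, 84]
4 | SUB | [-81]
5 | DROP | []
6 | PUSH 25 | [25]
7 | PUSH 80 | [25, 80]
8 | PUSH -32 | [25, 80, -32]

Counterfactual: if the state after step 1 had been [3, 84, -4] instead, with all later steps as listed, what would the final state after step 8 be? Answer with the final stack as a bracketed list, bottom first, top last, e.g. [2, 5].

[3, 25, 80, -32]

state after step 1 := [3, 84, -4]
2 | PUSH 73 | [3, 84, -4, 73]
3 | DROP | [3, 84, -4]
4 | SUB | [3, 88]
5 | DROP | [3]
6 | PUSH 25 | [3, 25]
7 | PUSH 80 | [3, 25, 80]
8 | PUSH -32 | [3, 25, 80, -32]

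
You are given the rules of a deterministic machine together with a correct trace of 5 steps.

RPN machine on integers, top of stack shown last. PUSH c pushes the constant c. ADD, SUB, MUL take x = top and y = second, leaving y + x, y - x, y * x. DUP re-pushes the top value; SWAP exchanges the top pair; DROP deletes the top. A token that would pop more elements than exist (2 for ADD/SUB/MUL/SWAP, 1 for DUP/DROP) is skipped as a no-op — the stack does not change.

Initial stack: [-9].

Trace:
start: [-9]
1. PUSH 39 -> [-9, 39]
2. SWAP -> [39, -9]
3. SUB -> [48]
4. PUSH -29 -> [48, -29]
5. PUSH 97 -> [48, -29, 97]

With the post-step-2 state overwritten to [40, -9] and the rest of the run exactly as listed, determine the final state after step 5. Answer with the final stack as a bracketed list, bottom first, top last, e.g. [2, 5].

[49, -29, 97]

state after step 2 := [40, -9]
3. SUB -> [49]
4. PUSH -29 -> [49, -29]
5. PUSH 97 -> [49, -29, 97]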